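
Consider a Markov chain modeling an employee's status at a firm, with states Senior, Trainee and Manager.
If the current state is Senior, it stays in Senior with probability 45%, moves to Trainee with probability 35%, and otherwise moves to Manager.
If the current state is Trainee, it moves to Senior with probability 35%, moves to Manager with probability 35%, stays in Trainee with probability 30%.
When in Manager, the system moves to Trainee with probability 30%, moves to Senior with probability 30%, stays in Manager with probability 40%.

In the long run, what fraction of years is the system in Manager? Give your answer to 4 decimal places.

0.3097

Let the stationary distribution be π with π = πP and π_1 + π_2 + π_3 = 1.
π_1 = 0.45·π_1 + 0.35·π_2 + 0.3·π_3
π_2 = 0.35·π_1 + 0.3·π_2 + 0.3·π_3
Solving with the normalization constraint gives π = (0.3717, 0.3186, 0.3097).
So the stationary probability of Manager is 0.3097.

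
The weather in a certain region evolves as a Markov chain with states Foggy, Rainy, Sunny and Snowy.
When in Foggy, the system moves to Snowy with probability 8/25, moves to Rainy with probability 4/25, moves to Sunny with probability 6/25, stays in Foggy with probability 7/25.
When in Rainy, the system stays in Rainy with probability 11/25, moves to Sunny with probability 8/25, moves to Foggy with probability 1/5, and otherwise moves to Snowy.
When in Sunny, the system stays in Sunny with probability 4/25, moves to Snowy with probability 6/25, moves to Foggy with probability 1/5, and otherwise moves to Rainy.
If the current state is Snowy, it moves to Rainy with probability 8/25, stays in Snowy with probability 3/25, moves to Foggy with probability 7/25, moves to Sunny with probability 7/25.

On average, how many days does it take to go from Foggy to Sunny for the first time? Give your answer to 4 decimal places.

3.7095

Let t(s) be the expected number of days to first reach Sunny from state s, with t(Sunny) = 0. Conditioning on the first day:
t(Foggy) = 1 + 0.28·t(Foggy) + 0.16·t(Rainy) + 0.32·t(Snowy)
t(Rainy) = 1 + 0.2·t(Foggy) + 0.44·t(Rainy) + 0.04·t(Snowy)
t(Snowy) = 1 + 0.28·t(Foggy) + 0.32·t(Rainy) + 0.12·t(Snowy)
Solving: t(Foggy) = 3.7095, t(Rainy) = 3.3634, t(Snowy) = 3.5397.
Expected days from Foggy to Sunny: 3.7095.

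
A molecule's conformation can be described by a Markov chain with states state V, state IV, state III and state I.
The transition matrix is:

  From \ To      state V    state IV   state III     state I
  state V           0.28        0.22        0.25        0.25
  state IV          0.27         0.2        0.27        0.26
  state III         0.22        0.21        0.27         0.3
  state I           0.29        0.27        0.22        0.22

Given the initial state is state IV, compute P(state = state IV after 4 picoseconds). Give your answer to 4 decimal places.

0.2258

Propagate the distribution vector 4 picoseconds from state IV.
After 0 picoseconds: (0.0000, 1.0000, 0.0000, 0.0000)
After 1 picosecond: (0.2700, 0.2000, 0.2700, 0.2600)
After 2 picoseconds: (0.2644, 0.2263, 0.2516, 0.2577)
After 3 picoseconds: (0.2652, 0.2258, 0.2518, 0.2571)
After 4 picoseconds: (0.2652, 0.2258, 0.2518, 0.2571)
P(in state IV after 4 picoseconds) = 0.2258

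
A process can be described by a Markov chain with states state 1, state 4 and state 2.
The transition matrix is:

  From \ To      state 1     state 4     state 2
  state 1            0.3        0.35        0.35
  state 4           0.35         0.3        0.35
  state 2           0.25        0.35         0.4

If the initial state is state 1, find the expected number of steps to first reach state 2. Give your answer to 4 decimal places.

2.8571

Let t(s) be the expected number of steps to first reach state 2 from state s, with t(state 2) = 0. Conditioning on the first step:
t(state 1) = 1 + 0.3·t(state 1) + 0.35·t(state 4)
t(state 4) = 1 + 0.35·t(state 1) + 0.3·t(state 4)
Solving: t(state 1) = 2.8571, t(state 4) = 2.8571.
Expected steps from state 1 to state 2: 2.8571.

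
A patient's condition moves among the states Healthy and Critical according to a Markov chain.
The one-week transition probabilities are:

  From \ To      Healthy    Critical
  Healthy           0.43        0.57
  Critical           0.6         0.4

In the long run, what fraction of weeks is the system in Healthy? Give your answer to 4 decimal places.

Let the stationary distribution be π with π = πP and π_1 + π_2 = 1.
π_1 = 0.43·π_1 + 0.6·π_2
Solving with the normalization constraint gives π = (0.5128, 0.4872).
So the stationary probability of Healthy is 0.5128.

0.5128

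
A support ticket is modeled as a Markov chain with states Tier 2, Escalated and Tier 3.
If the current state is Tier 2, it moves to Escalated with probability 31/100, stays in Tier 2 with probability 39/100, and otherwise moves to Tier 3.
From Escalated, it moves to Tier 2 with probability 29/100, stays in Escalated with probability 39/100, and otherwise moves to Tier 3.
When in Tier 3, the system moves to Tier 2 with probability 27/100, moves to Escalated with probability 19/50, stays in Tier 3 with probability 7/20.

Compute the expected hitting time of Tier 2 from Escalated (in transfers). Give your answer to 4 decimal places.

3.5286

Let t(s) be the expected number of transfers to first reach Tier 2 from state s, with t(Tier 2) = 0. Conditioning on the first transfer:
t(Escalated) = 1 + 0.39·t(Escalated) + 0.32·t(Tier 3)
t(Tier 3) = 1 + 0.38·t(Escalated) + 0.35·t(Tier 3)
Solving: t(Escalated) = 3.5286, t(Tier 3) = 3.6013.
Expected transfers from Escalated to Tier 2: 3.5286.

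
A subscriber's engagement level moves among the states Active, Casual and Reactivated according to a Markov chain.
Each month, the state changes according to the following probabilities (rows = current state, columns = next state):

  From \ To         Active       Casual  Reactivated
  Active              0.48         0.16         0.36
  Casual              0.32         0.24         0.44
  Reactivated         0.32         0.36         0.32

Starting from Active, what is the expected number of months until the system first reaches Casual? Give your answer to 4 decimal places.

Let t(s) be the expected number of months to first reach Casual from state s, with t(Casual) = 0. Conditioning on the first month:
t(Active) = 1 + 0.48·t(Active) + 0.36·t(Reactivated)
t(Reactivated) = 1 + 0.32·t(Active) + 0.32·t(Reactivated)
Solving: t(Active) = 4.3624, t(Reactivated) = 3.5235.
Expected months from Active to Casual: 4.3624.

4.3624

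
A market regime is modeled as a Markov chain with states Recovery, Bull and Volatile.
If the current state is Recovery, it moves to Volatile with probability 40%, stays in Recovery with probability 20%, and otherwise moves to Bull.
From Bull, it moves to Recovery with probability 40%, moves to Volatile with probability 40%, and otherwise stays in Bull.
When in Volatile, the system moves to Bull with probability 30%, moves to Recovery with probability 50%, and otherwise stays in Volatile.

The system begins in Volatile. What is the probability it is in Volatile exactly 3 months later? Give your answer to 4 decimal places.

Propagate the distribution vector 3 months from Volatile.
After 0 months: (0.0000, 0.0000, 1.0000)
After 1 month: (0.5000, 0.3000, 0.2000)
After 2 months: (0.3200, 0.3200, 0.3600)
After 3 months: (0.3720, 0.3000, 0.3280)
P(in Volatile after 3 months) = 0.3280

0.3280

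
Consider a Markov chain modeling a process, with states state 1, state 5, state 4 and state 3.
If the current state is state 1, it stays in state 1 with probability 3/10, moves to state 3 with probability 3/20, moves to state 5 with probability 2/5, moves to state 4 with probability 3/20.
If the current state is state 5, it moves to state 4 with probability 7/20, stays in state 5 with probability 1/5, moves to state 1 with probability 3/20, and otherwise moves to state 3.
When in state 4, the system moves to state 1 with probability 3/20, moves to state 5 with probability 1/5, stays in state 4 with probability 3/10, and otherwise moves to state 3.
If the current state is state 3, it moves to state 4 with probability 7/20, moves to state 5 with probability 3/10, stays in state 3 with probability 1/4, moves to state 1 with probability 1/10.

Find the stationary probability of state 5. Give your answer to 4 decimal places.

Let the stationary distribution be π with π = πP and π_1 + π_2 + π_3 + π_4 = 1.
π_1 = 0.3·π_1 + 0.15·π_2 + 0.15·π_3 + 0.1·π_4
π_2 = 0.4·π_1 + 0.2·π_2 + 0.2·π_3 + 0.3·π_4
π_3 = 0.15·π_1 + 0.35·π_2 + 0.3·π_3 + 0.35·π_4
Solving with the normalization constraint gives π = (0.1602, 0.2598, 0.3028, 0.2773).
So the stationary probability of state 5 is 0.2598.

0.2598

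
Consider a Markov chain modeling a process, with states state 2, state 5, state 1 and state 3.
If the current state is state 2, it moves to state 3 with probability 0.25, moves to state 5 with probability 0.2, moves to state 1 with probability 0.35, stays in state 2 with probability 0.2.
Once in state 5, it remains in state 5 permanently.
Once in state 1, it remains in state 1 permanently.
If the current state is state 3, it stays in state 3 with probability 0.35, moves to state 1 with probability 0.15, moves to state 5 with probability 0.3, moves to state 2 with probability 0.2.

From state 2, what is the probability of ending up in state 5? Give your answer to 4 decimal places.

0.4362

Let h(s) be the probability of absorption at state 5 starting from transient state s. Then h(state 5) = 1 and h(state 1) = 0. By first-step analysis:
h(state 2) = 0.2·h(state 2) + 0.2·1 + 0.35·0 + 0.25·h(state 3)
h(state 3) = 0.2·h(state 2) + 0.3·1 + 0.15·0 + 0.35·h(state 3)
Solving: h(state 2) = 0.4362, h(state 3) = 0.5957.
Starting from state 2, the probability is 0.4362.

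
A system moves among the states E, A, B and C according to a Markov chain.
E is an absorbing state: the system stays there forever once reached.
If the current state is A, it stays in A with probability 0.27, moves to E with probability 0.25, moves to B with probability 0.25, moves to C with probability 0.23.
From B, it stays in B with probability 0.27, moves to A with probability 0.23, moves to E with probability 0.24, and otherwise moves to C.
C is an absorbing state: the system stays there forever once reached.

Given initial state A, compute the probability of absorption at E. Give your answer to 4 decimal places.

0.5101

Let h(s) be the probability of absorption at E starting from transient state s. Then h(E) = 1 and h(C) = 0. By first-step analysis:
h(A) = 0.25·1 + 0.27·h(A) + 0.25·h(B) + 0.23·0
h(B) = 0.24·1 + 0.23·h(A) + 0.27·h(B) + 0.26·0
Solving: h(A) = 0.5101, h(B) = 0.4895.
Starting from A, the probability is 0.5101.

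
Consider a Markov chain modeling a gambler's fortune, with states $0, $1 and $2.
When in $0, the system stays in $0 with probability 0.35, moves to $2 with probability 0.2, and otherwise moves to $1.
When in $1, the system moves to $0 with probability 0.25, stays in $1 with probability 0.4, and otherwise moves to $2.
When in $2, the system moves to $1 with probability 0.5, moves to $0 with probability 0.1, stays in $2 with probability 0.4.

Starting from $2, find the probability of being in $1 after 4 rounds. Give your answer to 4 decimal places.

Propagate the distribution vector 4 rounds from $2.
After 0 rounds: (0.0000, 0.0000, 1.0000)
After 1 round: (0.1000, 0.5000, 0.4000)
After 2 rounds: (0.2000, 0.4450, 0.3550)
After 3 rounds: (0.2168, 0.4455, 0.3378)
After 4 rounds: (0.2210, 0.4446, 0.3344)
P(in $1 after 4 rounds) = 0.4446

0.4446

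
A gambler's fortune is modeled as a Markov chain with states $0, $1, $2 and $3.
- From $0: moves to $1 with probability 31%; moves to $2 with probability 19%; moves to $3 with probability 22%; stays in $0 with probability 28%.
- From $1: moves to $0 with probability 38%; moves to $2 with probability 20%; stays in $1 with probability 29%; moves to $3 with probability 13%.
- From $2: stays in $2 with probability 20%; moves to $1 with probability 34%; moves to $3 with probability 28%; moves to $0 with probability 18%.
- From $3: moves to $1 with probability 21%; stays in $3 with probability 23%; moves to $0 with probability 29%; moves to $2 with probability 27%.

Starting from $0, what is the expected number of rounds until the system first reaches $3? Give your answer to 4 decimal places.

4.9060

Let t(s) be the expected number of rounds to first reach $3 from state s, with t($3) = 0. Conditioning on the first round:
t($0) = 1 + 0.28·t($0) + 0.31·t($1) + 0.19·t($2)
t($1) = 1 + 0.38·t($0) + 0.29·t($1) + 0.2·t($2)
t($2) = 1 + 0.18·t($0) + 0.34·t($1) + 0.2·t($2)
Solving: t($0) = 4.9060, t($1) = 5.3361, t($2) = 4.6217.
Expected rounds from $0 to $3: 4.9060.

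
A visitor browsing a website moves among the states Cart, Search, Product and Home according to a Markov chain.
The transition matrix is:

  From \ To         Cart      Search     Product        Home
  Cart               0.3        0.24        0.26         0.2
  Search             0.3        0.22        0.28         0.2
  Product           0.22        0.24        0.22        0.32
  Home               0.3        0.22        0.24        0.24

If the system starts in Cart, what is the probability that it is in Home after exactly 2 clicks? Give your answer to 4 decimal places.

0.2392

Propagate the distribution vector 2 clicks from Cart.
After 0 clicks: (1.0000, 0.0000, 0.0000, 0.0000)
After 1 click: (0.3000, 0.2400, 0.2600, 0.2000)
After 2 clicks: (0.2792, 0.2312, 0.2504, 0.2392)
P(in Home after 2 clicks) = 0.2392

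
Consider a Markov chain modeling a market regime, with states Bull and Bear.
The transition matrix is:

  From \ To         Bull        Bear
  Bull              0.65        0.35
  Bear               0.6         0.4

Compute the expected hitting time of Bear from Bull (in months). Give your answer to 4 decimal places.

2.8571

Let t(s) be the expected number of months to first reach Bear from state s, with t(Bear) = 0. Conditioning on the first month:
t(Bull) = 1 + 0.65·t(Bull)
Solving: t(Bull) = 2.8571.
Expected months from Bull to Bear: 2.8571.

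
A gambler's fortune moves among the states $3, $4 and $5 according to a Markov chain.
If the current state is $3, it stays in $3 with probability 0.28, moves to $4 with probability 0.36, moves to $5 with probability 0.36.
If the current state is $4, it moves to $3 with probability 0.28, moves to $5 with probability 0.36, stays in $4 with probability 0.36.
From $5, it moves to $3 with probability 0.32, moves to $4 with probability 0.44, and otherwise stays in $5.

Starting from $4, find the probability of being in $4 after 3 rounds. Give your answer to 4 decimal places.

Propagate the distribution vector 3 rounds from $4.
After 0 rounds: (0.0000, 1.0000, 0.0000)
After 1 round: (0.2800, 0.3600, 0.3600)
After 2 rounds: (0.2944, 0.3888, 0.3168)
After 3 rounds: (0.2927, 0.3853, 0.3220)
P(in $4 after 3 rounds) = 0.3853

0.3853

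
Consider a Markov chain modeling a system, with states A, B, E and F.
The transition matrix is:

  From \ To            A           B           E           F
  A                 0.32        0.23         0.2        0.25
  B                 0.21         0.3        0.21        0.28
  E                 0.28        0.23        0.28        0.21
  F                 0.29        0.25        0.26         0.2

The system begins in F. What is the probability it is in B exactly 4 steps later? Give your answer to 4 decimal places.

Propagate the distribution vector 4 steps from F.
After 0 steps: (0.0000, 0.0000, 0.0000, 1.0000)
After 1 step: (0.2900, 0.2500, 0.2600, 0.2000)
After 2 steps: (0.2761, 0.2515, 0.2353, 0.2371)
After 3 steps: (0.2758, 0.2523, 0.2356, 0.2363)
After 4 steps: (0.2757, 0.2524, 0.2355, 0.2363)
P(in B after 4 steps) = 0.2524

0.2524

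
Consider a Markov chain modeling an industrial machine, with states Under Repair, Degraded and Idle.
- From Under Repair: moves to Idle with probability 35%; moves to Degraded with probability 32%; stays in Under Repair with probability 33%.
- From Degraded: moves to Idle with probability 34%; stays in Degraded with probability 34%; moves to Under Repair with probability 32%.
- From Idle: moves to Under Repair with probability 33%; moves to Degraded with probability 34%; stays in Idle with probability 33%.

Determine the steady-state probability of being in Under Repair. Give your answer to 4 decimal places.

0.3267

Let the stationary distribution be π with π = πP and π_1 + π_2 + π_3 = 1.
π_1 = 0.33·π_1 + 0.32·π_2 + 0.33·π_3
π_2 = 0.32·π_1 + 0.34·π_2 + 0.34·π_3
Solving with the normalization constraint gives π = (0.3267, 0.3335, 0.3399).
So the stationary probability of Under Repair is 0.3267.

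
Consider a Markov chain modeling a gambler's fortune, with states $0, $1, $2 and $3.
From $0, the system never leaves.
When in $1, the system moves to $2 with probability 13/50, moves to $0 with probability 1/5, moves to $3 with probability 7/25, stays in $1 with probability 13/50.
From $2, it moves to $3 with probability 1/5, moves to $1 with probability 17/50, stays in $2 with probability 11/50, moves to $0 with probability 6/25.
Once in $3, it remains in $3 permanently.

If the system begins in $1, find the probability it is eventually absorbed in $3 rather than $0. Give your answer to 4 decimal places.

Let h(s) be the probability of absorption at $3 starting from transient state s. Then h($3) = 1 and h($0) = 0. By first-step analysis:
h($1) = 0.2·0 + 0.26·h($1) + 0.26·h($2) + 0.28·1
h($2) = 0.24·0 + 0.34·h($1) + 0.22·h($2) + 0.2·1
Solving: h($1) = 0.5532, h($2) = 0.4975.
Starting from $1, the probability is 0.5532.

0.5532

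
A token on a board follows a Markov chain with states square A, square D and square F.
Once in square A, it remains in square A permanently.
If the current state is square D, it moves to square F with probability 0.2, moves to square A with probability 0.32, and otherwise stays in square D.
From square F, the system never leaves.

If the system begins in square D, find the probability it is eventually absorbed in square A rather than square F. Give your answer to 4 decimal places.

Let h(s) be the probability of absorption at square A starting from transient state s. Then h(square A) = 1 and h(square F) = 0. By first-step analysis:
h(square D) = 0.32·1 + 0.48·h(square D) + 0.2·0
Solving: h(square D) = 0.6154.
Starting from square D, the probability is 0.6154.

0.6154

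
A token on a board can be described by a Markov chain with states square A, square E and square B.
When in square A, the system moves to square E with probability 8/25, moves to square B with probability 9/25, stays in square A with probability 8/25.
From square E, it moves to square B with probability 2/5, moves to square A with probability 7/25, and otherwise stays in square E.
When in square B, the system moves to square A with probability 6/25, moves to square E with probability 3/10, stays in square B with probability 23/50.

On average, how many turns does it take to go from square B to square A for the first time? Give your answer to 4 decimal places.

3.9644

Let t(s) be the expected number of turns to first reach square A from state s, with t(square A) = 0. Conditioning on the first turn:
t(square E) = 1 + 0.32·t(square E) + 0.4·t(square B)
t(square B) = 1 + 0.3·t(square E) + 0.46·t(square B)
Solving: t(square E) = 3.8026, t(square B) = 3.9644.
Expected turns from square B to square A: 3.9644.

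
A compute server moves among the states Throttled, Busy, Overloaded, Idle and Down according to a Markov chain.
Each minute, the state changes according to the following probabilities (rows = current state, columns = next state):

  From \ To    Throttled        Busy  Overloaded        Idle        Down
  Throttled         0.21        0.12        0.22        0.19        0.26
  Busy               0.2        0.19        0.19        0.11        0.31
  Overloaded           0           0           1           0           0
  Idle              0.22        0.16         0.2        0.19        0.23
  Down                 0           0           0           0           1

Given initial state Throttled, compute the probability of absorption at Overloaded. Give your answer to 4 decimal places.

Let h(s) be the probability of absorption at Overloaded starting from transient state s. Then h(Overloaded) = 1 and h(Down) = 0. By first-step analysis:
h(Throttled) = 0.21·h(Throttled) + 0.12·h(Busy) + 0.22·1 + 0.19·h(Idle) + 0.26·0
h(Busy) = 0.2·h(Throttled) + 0.19·h(Busy) + 0.19·1 + 0.11·h(Idle) + 0.31·0
h(Idle) = 0.22·h(Throttled) + 0.16·h(Busy) + 0.2·1 + 0.19·h(Idle) + 0.23·0
Solving: h(Throttled) = 0.4481, h(Busy) = 0.4062, h(Idle) = 0.4489.
Starting from Throttled, the probability is 0.4481.

0.4481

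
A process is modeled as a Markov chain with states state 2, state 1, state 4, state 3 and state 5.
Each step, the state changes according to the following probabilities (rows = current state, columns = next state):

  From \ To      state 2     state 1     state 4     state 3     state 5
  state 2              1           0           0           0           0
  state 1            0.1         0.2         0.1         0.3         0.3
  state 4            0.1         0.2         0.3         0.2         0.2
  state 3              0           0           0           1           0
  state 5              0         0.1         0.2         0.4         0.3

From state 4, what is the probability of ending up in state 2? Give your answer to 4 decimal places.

Let h(s) be the probability of absorption at state 2 starting from transient state s. Then h(state 2) = 1 and h(state 3) = 0. By first-step analysis:
h(state 1) = 0.1·1 + 0.2·h(state 1) + 0.1·h(state 4) + 0.3·0 + 0.3·h(state 5)
h(state 4) = 0.1·1 + 0.2·h(state 1) + 0.3·h(state 4) + 0.2·0 + 0.2·h(state 5)
h(state 5) = 0.1·h(state 1) + 0.2·h(state 4) + 0.4·0 + 0.3·h(state 5)
Solving: h(state 1) = 0.1865, h(state 4) = 0.2219, h(state 5) = 0.0900.
Starting from state 4, the probability is 0.2219.

0.2219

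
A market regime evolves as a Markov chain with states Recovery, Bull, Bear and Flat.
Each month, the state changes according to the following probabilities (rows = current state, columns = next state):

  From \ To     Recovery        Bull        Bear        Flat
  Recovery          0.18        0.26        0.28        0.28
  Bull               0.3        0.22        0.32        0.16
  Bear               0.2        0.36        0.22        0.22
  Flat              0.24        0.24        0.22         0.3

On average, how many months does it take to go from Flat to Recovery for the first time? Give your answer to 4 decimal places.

4.0650

Let t(s) be the expected number of months to first reach Recovery from state s, with t(Recovery) = 0. Conditioning on the first month:
t(Bull) = 1 + 0.22·t(Bull) + 0.32·t(Bear) + 0.16·t(Flat)
t(Bear) = 1 + 0.36·t(Bull) + 0.22·t(Bear) + 0.22·t(Flat)
t(Flat) = 1 + 0.24·t(Bull) + 0.22·t(Bear) + 0.3·t(Flat)
Solving: t(Bull) = 3.8392, t(Bear) = 4.2005, t(Flat) = 4.0650.
Expected months from Flat to Recovery: 4.0650.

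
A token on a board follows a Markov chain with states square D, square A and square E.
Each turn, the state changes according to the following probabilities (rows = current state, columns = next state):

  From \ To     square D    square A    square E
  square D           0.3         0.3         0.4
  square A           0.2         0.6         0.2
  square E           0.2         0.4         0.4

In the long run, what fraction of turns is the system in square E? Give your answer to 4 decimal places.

Let the stationary distribution be π with π = πP and π_1 + π_2 + π_3 = 1.
π_1 = 0.3·π_1 + 0.2·π_2 + 0.2·π_3
π_2 = 0.3·π_1 + 0.6·π_2 + 0.4·π_3
Solving with the normalization constraint gives π = (0.2222, 0.4722, 0.3056).
So the stationary probability of square E is 0.3056.

0.3056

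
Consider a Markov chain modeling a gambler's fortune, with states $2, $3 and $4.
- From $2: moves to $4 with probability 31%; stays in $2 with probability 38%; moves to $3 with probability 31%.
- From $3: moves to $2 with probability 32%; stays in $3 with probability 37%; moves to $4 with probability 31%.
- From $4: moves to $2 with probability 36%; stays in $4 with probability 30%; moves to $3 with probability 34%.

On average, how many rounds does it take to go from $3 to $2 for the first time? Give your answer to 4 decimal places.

Let t(s) be the expected number of rounds to first reach $2 from state s, with t($2) = 0. Conditioning on the first round:
t($3) = 1 + 0.37·t($3) + 0.31·t($4)
t($4) = 1 + 0.34·t($3) + 0.3·t($4)
Solving: t($3) = 3.0095, t($4) = 2.8903.
Expected rounds from $3 to $2: 3.0095.

3.0095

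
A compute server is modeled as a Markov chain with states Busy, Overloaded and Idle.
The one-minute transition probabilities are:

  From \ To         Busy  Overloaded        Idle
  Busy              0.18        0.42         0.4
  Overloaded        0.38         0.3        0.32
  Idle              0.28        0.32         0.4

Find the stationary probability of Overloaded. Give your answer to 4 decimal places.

0.3417

Let the stationary distribution be π with π = πP and π_1 + π_2 + π_3 = 1.
π_1 = 0.18·π_1 + 0.38·π_2 + 0.28·π_3
π_2 = 0.42·π_1 + 0.3·π_2 + 0.32·π_3
Solving with the normalization constraint gives π = (0.2856, 0.3417, 0.3727).
So the stationary probability of Overloaded is 0.3417.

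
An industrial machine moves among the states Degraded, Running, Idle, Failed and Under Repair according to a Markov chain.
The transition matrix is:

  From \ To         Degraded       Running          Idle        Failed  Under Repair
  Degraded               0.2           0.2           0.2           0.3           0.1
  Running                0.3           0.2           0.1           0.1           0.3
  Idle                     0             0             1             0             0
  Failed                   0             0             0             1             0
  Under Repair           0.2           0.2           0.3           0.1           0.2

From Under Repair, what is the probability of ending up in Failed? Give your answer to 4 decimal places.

0.3770

Let h(s) be the probability of absorption at Failed starting from transient state s. Then h(Failed) = 1 and h(Idle) = 0. By first-step analysis:
h(Degraded) = 0.2·h(Degraded) + 0.2·h(Running) + 0.2·0 + 0.3·1 + 0.1·h(Under Repair)
h(Running) = 0.3·h(Degraded) + 0.2·h(Running) + 0.1·0 + 0.1·1 + 0.3·h(Under Repair)
h(Under Repair) = 0.2·h(Degraded) + 0.2·h(Running) + 0.3·0 + 0.1·1 + 0.2·h(Under Repair)
Solving: h(Degraded) = 0.5393, h(Running) = 0.4686, h(Under Repair) = 0.3770.
Starting from Under Repair, the probability is 0.3770.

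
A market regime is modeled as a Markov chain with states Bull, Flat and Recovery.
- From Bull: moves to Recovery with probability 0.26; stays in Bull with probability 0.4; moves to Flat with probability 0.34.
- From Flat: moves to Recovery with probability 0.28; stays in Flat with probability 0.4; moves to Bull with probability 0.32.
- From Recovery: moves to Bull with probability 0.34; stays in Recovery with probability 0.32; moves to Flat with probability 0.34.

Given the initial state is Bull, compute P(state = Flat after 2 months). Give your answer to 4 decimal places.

Sum over the intermediate state after 1 month:
P = P(Bull→Bull)·P(Bull→Flat) + P(Bull→Flat)·P(Flat→Flat) + P(Bull→Recovery)·P(Recovery→Flat)
  = 0.4×0.34 + 0.34×0.4 + 0.26×0.34
  = 0.1360 + 0.1360 + 0.0884 = 0.3604

0.3604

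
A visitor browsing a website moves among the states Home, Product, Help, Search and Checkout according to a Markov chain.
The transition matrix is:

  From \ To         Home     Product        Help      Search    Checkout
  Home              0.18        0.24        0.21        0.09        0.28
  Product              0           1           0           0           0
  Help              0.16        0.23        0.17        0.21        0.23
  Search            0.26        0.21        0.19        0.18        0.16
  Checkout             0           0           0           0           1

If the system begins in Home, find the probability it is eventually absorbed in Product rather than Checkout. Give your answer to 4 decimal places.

0.4788

Let h(s) be the probability of absorption at Product starting from transient state s. Then h(Product) = 1 and h(Checkout) = 0. By first-step analysis:
h(Home) = 0.18·h(Home) + 0.24·1 + 0.21·h(Help) + 0.09·h(Search) + 0.28·0
h(Help) = 0.16·h(Home) + 0.23·1 + 0.17·h(Help) + 0.21·h(Search) + 0.23·0
h(Search) = 0.26·h(Home) + 0.21·1 + 0.19·h(Help) + 0.18·h(Search) + 0.16·0
Solving: h(Home) = 0.4788, h(Help) = 0.5020, h(Search) = 0.5242.
Starting from Home, the probability is 0.4788.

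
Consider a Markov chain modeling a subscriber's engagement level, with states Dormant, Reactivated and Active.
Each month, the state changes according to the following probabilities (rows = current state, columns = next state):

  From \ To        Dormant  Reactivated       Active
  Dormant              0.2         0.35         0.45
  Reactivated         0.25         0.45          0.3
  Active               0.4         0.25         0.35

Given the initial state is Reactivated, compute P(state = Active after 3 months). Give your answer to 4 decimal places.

0.3600

Propagate the distribution vector 3 months from Reactivated.
After 0 months: (0.0000, 1.0000, 0.0000)
After 1 month: (0.2500, 0.4500, 0.3000)
After 2 months: (0.2825, 0.3650, 0.3525)
After 3 months: (0.2888, 0.3513, 0.3600)
P(in Active after 3 months) = 0.3600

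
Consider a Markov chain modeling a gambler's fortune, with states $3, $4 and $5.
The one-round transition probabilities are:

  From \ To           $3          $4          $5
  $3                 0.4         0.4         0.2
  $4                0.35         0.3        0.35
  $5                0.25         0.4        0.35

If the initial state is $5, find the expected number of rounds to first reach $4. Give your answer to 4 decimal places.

2.5000

Let t(s) be the expected number of rounds to first reach $4 from state s, with t($4) = 0. Conditioning on the first round:
t($3) = 1 + 0.4·t($3) + 0.2·t($5)
t($5) = 1 + 0.25·t($3) + 0.35·t($5)
Solving: t($3) = 2.5000, t($5) = 2.5000.
Expected rounds from $5 to $4: 2.5000.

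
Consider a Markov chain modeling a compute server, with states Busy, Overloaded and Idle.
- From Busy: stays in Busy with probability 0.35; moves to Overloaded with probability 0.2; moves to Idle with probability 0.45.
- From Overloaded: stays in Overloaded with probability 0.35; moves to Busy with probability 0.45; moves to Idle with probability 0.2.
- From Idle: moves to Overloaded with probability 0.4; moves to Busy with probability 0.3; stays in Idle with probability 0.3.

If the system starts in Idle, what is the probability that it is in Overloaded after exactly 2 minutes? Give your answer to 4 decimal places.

0.3200

Sum over the intermediate state after 1 minute:
P = P(Idle→Busy)·P(Busy→Overloaded) + P(Idle→Overloaded)·P(Overloaded→Overloaded) + P(Idle→Idle)·P(Idle→Overloaded)
  = 0.3×0.2 + 0.4×0.35 + 0.3×0.4
  = 0.0600 + 0.1400 + 0.1200 = 0.3200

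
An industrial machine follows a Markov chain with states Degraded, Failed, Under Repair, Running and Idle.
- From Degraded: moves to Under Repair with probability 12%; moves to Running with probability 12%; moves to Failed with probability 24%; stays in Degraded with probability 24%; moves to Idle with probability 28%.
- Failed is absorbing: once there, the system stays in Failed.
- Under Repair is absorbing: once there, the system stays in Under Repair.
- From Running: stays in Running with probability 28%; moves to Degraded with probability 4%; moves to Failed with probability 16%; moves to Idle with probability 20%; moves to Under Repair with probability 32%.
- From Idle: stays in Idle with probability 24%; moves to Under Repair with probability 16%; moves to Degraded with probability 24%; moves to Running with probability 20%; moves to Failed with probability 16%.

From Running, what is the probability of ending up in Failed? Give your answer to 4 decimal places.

Let h(s) be the probability of absorption at Failed starting from transient state s. Then h(Failed) = 1 and h(Under Repair) = 0. By first-step analysis:
h(Degraded) = 0.24·h(Degraded) + 0.24·1 + 0.12·0 + 0.12·h(Running) + 0.28·h(Idle)
h(Running) = 0.04·h(Degraded) + 0.16·1 + 0.32·0 + 0.28·h(Running) + 0.2·h(Idle)
h(Idle) = 0.24·h(Degraded) + 0.16·1 + 0.16·0 + 0.2·h(Running) + 0.24·h(Idle)
Solving: h(Degraded) = 0.5573, h(Running) = 0.3890, h(Idle) = 0.4889.
Starting from Running, the probability is 0.3890.

0.3890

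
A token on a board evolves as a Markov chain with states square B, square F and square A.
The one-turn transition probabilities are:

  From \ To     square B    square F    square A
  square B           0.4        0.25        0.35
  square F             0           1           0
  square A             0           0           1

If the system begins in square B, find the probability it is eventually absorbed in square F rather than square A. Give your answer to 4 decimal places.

0.4167

Let h(s) be the probability of absorption at square F starting from transient state s. Then h(square F) = 1 and h(square A) = 0. By first-step analysis:
h(square B) = 0.4·h(square B) + 0.25·1 + 0.35·0
Solving: h(square B) = 0.4167.
Starting from square B, the probability is 0.4167.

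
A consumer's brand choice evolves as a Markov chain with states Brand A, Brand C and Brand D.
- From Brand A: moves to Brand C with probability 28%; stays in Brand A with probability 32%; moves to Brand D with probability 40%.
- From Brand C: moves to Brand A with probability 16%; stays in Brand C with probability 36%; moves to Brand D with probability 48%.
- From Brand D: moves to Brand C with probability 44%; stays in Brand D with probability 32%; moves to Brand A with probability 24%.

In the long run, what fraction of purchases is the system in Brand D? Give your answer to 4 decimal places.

Let the stationary distribution be π with π = πP and π_1 + π_2 + π_3 = 1.
π_1 = 0.32·π_1 + 0.16·π_2 + 0.24·π_3
π_2 = 0.28·π_1 + 0.36·π_2 + 0.44·π_3
Solving with the normalization constraint gives π = (0.2284, 0.3736, 0.3980).
So the stationary probability of Brand D is 0.3980.

0.3980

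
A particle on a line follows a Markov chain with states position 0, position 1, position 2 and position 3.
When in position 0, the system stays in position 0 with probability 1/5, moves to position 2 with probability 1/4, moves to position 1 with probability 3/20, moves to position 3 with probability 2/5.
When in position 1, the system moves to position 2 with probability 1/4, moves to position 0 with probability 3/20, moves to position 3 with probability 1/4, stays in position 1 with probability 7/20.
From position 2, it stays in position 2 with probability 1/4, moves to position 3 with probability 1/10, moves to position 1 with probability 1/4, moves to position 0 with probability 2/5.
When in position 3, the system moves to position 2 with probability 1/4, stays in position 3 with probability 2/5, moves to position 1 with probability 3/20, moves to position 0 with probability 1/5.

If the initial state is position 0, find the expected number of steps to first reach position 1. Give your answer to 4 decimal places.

Let t(s) be the expected number of steps to first reach position 1 from state s, with t(position 1) = 0. Conditioning on the first step:
t(position 0) = 1 + 0.2·t(position 0) + 0.25·t(position 2) + 0.4·t(position 3)
t(position 2) = 1 + 0.4·t(position 0) + 0.25·t(position 2) + 0.1·t(position 3)
t(position 3) = 1 + 0.2·t(position 0) + 0.25·t(position 2) + 0.4·t(position 3)
Solving: t(position 0) = 5.7143, t(position 2) = 5.1429, t(position 3) = 5.7143.
Expected steps from position 0 to position 1: 5.7143.

5.7143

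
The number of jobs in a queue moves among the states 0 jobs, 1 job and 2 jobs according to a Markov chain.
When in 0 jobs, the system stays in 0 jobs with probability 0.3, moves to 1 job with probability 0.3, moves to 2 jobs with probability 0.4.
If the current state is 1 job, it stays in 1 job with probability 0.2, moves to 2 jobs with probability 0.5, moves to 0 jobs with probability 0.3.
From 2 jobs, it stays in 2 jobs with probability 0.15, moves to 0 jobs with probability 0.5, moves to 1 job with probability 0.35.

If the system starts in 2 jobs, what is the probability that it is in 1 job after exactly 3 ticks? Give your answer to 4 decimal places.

0.2926

Propagate the distribution vector 3 ticks from 2 jobs.
After 0 ticks: (0.0000, 0.0000, 1.0000)
After 1 tick: (0.5000, 0.3500, 0.1500)
After 2 ticks: (0.3300, 0.2725, 0.3975)
After 3 ticks: (0.3795, 0.2926, 0.3279)
P(in 1 job after 3 ticks) = 0.2926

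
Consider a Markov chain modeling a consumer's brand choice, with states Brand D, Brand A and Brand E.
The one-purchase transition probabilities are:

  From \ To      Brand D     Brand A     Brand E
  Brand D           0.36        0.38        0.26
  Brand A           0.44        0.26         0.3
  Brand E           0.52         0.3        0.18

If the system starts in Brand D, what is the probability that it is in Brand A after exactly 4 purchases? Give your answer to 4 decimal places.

Propagate the distribution vector 4 purchases from Brand D.
After 0 purchases: (1.0000, 0.0000, 0.0000)
After 1 purchase: (0.3600, 0.3800, 0.2600)
After 2 purchases: (0.4320, 0.3136, 0.2544)
After 3 purchases: (0.4258, 0.3220, 0.2522)
After 4 purchases: (0.4261, 0.3212, 0.2527)
P(in Brand A after 4 purchases) = 0.3212

0.3212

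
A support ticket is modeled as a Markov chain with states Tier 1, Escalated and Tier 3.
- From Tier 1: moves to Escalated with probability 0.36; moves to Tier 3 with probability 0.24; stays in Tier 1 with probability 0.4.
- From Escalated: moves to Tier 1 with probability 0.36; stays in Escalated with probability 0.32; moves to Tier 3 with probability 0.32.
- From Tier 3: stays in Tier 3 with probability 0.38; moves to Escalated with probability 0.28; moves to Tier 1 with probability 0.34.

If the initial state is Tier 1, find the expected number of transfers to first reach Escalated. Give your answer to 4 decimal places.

2.9614

Let t(s) be the expected number of transfers to first reach Escalated from state s, with t(Escalated) = 0. Conditioning on the first transfer:
t(Tier 1) = 1 + 0.4·t(Tier 1) + 0.24·t(Tier 3)
t(Tier 3) = 1 + 0.34·t(Tier 1) + 0.38·t(Tier 3)
Solving: t(Tier 1) = 2.9614, t(Tier 3) = 3.2369.
Expected transfers from Tier 1 to Escalated: 2.9614.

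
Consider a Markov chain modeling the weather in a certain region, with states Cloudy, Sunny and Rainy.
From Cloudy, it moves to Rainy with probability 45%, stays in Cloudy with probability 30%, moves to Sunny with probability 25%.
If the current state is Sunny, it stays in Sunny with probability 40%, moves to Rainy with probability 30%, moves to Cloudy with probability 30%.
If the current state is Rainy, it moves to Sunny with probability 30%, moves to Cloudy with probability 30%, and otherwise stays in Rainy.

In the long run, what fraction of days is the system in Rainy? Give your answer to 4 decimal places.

0.3833

Let the stationary distribution be π with π = πP and π_1 + π_2 + π_3 = 1.
π_1 = 0.3·π_1 + 0.3·π_2 + 0.3·π_3
π_2 = 0.25·π_1 + 0.4·π_2 + 0.3·π_3
Solving with the normalization constraint gives π = (0.3000, 0.3167, 0.3833).
So the stationary probability of Rainy is 0.3833.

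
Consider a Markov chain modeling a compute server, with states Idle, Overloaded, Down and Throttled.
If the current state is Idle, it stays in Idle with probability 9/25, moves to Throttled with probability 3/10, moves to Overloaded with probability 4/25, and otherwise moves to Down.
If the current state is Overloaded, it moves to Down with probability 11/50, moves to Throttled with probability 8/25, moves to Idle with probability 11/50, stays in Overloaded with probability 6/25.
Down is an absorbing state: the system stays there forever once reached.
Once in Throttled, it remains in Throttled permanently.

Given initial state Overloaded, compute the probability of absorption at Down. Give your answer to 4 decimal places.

Let h(s) be the probability of absorption at Down starting from transient state s. Then h(Down) = 1 and h(Throttled) = 0. By first-step analysis:
h(Idle) = 0.36·h(Idle) + 0.16·h(Overloaded) + 0.18·1 + 0.3·0
h(Overloaded) = 0.22·h(Idle) + 0.24·h(Overloaded) + 0.22·1 + 0.32·0
Solving: h(Idle) = 0.3812, h(Overloaded) = 0.3998.
Starting from Overloaded, the probability is 0.3998.

0.3998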